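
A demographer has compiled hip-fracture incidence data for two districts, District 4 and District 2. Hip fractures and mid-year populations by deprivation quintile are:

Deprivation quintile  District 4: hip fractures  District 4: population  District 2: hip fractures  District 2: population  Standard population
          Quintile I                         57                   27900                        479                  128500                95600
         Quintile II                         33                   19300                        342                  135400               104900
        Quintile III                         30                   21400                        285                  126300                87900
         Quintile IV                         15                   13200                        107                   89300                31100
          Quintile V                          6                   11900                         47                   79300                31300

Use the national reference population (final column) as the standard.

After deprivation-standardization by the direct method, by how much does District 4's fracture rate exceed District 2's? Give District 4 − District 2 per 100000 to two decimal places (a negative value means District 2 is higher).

-93.06

Deprivation-specific rates per 100000 for District 4: 204.30, 170.98, 140.19, 113.64, 50.42.
For District 2: 372.76, 252.58, 225.65, 119.82, 59.27.
Standard total = 350800; weights = 0.2725, 0.2990, 0.2506, 0.0887, 0.0892.
District 4: 0.2725×204.30 + 0.2990×170.98 + 0.2506×140.19 + 0.0887×113.64 + 0.0892×50.42 = 156.5055 per 100000.
District 2: 0.2725×372.76 + 0.2990×252.58 + 0.2506×225.65 + 0.0887×119.82 + 0.0892×59.27 = 249.5688 per 100000.
Difference = 156.5055 − 249.5688 = -93.0633.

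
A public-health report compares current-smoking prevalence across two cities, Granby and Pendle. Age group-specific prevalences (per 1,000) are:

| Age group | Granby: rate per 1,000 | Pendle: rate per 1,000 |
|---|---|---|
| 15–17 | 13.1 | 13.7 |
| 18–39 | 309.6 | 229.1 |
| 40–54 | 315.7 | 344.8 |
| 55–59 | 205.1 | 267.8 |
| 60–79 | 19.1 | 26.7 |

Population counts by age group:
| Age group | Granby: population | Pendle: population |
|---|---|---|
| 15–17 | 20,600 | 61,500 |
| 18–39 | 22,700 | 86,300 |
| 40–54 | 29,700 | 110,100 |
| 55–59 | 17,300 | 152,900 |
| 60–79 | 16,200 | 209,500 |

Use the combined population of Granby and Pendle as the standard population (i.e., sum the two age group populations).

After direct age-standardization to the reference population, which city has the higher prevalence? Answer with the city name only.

Combined standard total = 726,800; weights = 0.1130, 0.1500, 0.1924, 0.2342, 0.3105.
Granby: 0.1130×13.1 + 0.1500×309.6 + 0.1924×315.7 + 0.2342×205.1 + 0.3105×19.1 = 162.5972 per 1,000.
Pendle: 0.1130×13.7 + 0.1500×229.1 + 0.1924×344.8 + 0.2342×267.8 + 0.3105×26.7 = 173.2326 per 1,000.
The crude rates (192.79 vs 169.46) would put Granby higher, but that reflects its age composition; once standardized to a common age structure, Pendle has the higher underlying rate.

Pendle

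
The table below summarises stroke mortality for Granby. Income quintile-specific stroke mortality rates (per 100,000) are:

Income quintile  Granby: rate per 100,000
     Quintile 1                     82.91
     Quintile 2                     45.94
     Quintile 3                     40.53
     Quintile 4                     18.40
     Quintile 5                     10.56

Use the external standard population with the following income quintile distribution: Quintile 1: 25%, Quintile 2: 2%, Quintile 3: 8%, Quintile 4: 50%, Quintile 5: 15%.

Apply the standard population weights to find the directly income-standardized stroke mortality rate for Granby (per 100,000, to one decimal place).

Standard weights: 0.25, 0.02, 0.08, 0.50, 0.15.
Standardized rate: 0.2500×82.91 + 0.0200×45.94 + 0.0800×40.53 + 0.5000×18.40 + 0.1500×10.56 = 35.6727 per 100,000.

35.7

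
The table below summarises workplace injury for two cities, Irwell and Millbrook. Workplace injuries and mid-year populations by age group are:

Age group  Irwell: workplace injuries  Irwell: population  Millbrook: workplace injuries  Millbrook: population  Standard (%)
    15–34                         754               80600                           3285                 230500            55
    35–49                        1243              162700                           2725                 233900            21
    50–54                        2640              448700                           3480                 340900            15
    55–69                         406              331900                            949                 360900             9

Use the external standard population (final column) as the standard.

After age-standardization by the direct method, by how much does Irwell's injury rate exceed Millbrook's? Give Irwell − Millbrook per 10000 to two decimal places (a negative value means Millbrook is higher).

-43.11

Age-specific rates per 10000 for Irwell: 93.55, 76.40, 58.84, 12.23.
For Millbrook: 142.52, 116.50, 102.08, 26.30.
Standard weights: 0.55, 0.21, 0.15, 0.09.
Irwell: 0.5500×93.55 + 0.2100×76.40 + 0.1500×58.84 + 0.0900×12.23 = 77.4217 per 10000.
Millbrook: 0.5500×142.52 + 0.2100×116.50 + 0.1500×102.08 + 0.0900×26.30 = 120.5285 per 10000.
Difference = 77.4217 − 120.5285 = -43.1068.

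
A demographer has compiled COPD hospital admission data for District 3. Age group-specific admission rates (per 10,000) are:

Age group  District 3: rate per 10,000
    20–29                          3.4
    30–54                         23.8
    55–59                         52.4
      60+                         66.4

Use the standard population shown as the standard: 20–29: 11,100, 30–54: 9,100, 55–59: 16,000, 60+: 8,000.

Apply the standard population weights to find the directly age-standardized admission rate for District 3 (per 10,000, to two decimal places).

36.74

Standard total = 44,200; weights = 0.2511, 0.2059, 0.3620, 0.1810.
Standardized rate: 0.2511×3.4 + 0.2059×23.8 + 0.3620×52.4 + 0.1810×66.4 = 36.7403 per 10,000.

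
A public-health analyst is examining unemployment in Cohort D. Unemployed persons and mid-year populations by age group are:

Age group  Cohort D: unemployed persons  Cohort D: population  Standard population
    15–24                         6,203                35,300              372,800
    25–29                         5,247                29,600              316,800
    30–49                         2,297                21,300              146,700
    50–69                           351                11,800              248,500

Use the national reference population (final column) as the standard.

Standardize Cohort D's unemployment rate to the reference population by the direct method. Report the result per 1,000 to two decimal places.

Age-specific rates per 1,000 for Cohort D: 175.722, 177.264, 107.840, 29.746.
Standard total = 1,084,800; weights = 0.3437, 0.2920, 0.1352, 0.2291.
Standardized rate: 0.3437×175.722 + 0.2920×177.264 + 0.1352×107.840 + 0.2291×29.746 = 133.5531 per 1,000.

133.55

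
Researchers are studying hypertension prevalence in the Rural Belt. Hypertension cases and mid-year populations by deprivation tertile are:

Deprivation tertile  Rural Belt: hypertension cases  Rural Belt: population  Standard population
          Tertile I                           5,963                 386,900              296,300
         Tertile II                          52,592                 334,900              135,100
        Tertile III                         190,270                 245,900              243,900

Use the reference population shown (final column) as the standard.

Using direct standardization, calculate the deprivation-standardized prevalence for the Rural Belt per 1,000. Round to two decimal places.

317.64

Deprivation-specific rates per 1,000 for the Rural Belt: 15.412, 157.038, 773.770.
Standard total = 675,300; weights = 0.4388, 0.2001, 0.3612.
Standardized rate: 0.4388×15.412 + 0.2001×157.038 + 0.3612×773.770 = 317.6439 per 1,000.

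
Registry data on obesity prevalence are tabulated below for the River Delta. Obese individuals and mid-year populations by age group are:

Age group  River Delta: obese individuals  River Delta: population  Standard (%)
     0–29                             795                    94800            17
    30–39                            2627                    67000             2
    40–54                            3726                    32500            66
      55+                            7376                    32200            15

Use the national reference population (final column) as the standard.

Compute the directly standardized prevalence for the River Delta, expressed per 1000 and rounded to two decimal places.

112.24

Age-specific rates per 1000 for the River Delta: 8.386, 39.209, 114.646, 229.068.
Standard weights: 0.17, 0.02, 0.66, 0.15.
Standardized rate: 0.1700×8.386 + 0.0200×39.209 + 0.6600×114.646 + 0.1500×229.068 = 112.2365 per 1000.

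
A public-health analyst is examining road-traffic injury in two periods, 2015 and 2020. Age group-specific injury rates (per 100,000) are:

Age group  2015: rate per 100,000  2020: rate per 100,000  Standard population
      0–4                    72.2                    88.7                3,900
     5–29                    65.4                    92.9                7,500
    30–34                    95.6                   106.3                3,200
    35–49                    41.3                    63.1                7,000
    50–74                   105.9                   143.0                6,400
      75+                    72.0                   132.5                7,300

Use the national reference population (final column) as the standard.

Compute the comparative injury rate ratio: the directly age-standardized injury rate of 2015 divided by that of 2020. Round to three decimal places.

0.693

Standard total = 35,300; weights = 0.1105, 0.2125, 0.0907, 0.1983, 0.1813, 0.2068.
2015: 0.1105×72.2 + 0.2125×65.4 + 0.0907×95.6 + 0.1983×41.3 + 0.1813×105.9 + 0.2068×72.0 = 72.8176 per 100,000.
2020: 0.1105×88.7 + 0.2125×92.9 + 0.0907×106.3 + 0.1983×63.1 + 0.1813×143.0 + 0.2068×132.5 = 105.0139 per 100,000.
Ratio = 72.8176 ÷ 105.0139 = 0.69341.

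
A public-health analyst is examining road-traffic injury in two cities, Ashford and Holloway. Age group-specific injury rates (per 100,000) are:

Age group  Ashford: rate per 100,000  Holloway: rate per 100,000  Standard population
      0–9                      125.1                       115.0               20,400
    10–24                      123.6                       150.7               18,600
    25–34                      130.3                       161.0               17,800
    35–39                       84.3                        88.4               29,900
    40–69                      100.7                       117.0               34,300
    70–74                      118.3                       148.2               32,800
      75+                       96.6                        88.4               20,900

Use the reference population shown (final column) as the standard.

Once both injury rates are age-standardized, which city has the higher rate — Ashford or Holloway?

Standard total = 174,700; weights = 0.1168, 0.1065, 0.1019, 0.1712, 0.1963, 0.1878, 0.1196.
Ashford: 0.1168×125.1 + 0.1065×123.6 + 0.1019×130.3 + 0.1712×84.3 + 0.1963×100.7 + 0.1878×118.3 + 0.1196×96.6 = 109.0103 per 100,000.
Holloway: 0.1168×115.0 + 0.1065×150.7 + 0.1019×161.0 + 0.1712×88.4 + 0.1963×117.0 + 0.1878×148.2 + 0.1196×88.4 = 122.3789 per 100,000.

Holloway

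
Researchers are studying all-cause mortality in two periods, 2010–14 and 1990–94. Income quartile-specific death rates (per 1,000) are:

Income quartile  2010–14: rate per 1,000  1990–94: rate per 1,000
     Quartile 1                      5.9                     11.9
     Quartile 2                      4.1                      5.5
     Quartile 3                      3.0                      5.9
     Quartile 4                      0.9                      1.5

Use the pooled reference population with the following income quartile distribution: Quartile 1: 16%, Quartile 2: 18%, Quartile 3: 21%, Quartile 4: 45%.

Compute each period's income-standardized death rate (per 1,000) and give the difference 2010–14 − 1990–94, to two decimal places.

-2.09

Standard weights: 0.16, 0.18, 0.21, 0.45.
2010–14: 0.1600×5.9 + 0.1800×4.1 + 0.2100×3.0 + 0.4500×0.9 = 2.7170 per 1,000.
1990–94: 0.1600×11.9 + 0.1800×5.5 + 0.2100×5.9 + 0.4500×1.5 = 4.8080 per 1,000.
Difference = 2.7170 − 4.8080 = -2.0910.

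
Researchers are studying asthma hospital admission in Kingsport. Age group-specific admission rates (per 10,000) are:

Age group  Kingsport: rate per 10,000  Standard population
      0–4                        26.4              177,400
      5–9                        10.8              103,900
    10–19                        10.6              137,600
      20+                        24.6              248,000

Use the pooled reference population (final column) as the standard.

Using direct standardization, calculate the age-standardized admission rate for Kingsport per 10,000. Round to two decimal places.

Standard total = 666,900; weights = 0.2660, 0.1558, 0.2063, 0.3719.
Standardized rate: 0.2660×26.4 + 0.1558×10.8 + 0.2063×10.6 + 0.3719×24.6 = 20.0402 per 10,000.

20.04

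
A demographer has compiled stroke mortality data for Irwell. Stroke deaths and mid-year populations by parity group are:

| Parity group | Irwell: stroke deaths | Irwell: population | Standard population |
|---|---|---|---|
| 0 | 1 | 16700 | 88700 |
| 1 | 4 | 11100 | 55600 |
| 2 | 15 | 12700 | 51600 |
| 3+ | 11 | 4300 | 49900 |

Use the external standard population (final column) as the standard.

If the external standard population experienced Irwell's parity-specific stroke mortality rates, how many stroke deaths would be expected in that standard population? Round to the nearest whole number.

Parity-specific rates per 100000 for Irwell: 5.99, 36.04, 118.11, 255.81.
Expected stroke deaths = Σ (standard pop × parity-specific rate ÷ 100000)
= 88700×5.99/100000 + 55600×36.04/100000 + 51600×118.11/100000 + 49900×255.81/100000
= 5.31 + 20.04 + 60.94 + 127.65 = 213.94.

214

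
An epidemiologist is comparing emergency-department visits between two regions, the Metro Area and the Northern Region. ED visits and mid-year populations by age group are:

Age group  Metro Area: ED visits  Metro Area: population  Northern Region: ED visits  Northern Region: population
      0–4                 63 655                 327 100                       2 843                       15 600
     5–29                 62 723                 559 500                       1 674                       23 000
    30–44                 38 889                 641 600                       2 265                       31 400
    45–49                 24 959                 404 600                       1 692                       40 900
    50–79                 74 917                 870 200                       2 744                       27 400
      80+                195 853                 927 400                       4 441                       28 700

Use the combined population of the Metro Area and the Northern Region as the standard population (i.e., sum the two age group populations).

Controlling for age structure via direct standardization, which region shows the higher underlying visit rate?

Age-specific rates per 1 000 for the Metro Area: 194.604, 112.105, 60.613, 61.688, 86.092, 211.185.
For the Northern Region: 182.244, 72.783, 72.134, 41.369, 100.146, 154.739.
Combined standard total = 3 897 400; weights = 0.0879, 0.1495, 0.1727, 0.1143, 0.2303, 0.2453.
The Metro Area: 0.0879×194.604 + 0.1495×112.105 + 0.1727×60.613 + 0.1143×61.688 + 0.2303×86.092 + 0.2453×211.185 = 123.0196 per 1 000.
The Northern Region: 0.0879×182.244 + 0.1495×72.783 + 0.1727×72.134 + 0.1143×41.369 + 0.2303×100.146 + 0.2453×154.739 = 105.1120 per 1 000.

Metro Area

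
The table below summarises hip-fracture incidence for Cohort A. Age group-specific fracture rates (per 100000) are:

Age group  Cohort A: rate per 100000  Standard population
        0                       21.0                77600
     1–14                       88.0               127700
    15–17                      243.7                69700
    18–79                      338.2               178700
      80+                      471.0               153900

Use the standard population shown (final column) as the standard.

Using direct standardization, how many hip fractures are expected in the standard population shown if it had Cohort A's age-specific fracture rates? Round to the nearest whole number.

1628

Expected hip fractures = Σ (standard pop × age-specific rate ÷ 100000)
= 77600×21.0/100000 + 127700×88.0/100000 + 69700×243.7/100000 + 178700×338.2/100000 + 153900×471.0/100000
= 16.30 + 112.38 + 169.86 + 604.36 + 724.87 = 1627.76.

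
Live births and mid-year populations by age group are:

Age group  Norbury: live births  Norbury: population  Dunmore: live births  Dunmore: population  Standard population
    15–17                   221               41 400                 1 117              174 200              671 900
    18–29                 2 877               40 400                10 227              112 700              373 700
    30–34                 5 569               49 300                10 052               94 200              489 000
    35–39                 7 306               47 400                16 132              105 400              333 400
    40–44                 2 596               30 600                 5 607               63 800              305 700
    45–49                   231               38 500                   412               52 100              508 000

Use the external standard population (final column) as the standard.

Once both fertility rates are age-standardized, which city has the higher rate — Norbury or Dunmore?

Dunmore

Age-specific rates per 1 000 for Norbury: 5.338, 71.213, 112.961, 154.135, 84.837, 6.000.
For Dunmore: 6.412, 90.745, 106.709, 153.055, 87.884, 7.908.
Standard total = 2 681 700; weights = 0.2506, 0.1394, 0.1823, 0.1243, 0.1140, 0.1894.
Norbury: 0.2506×5.338 + 0.1394×71.213 + 0.1823×112.961 + 0.1243×154.135 + 0.1140×84.837 + 0.1894×6.000 = 61.8295 per 1 000.
Dunmore: 0.2506×6.412 + 0.1394×90.745 + 0.1823×106.709 + 0.1243×153.055 + 0.1140×87.884 + 0.1894×7.908 = 64.2550 per 1 000.
The crude rates (75.93 vs 72.29) would put Norbury higher, but that reflects its age composition; once standardized to a common age structure, Dunmore has the higher underlying rate.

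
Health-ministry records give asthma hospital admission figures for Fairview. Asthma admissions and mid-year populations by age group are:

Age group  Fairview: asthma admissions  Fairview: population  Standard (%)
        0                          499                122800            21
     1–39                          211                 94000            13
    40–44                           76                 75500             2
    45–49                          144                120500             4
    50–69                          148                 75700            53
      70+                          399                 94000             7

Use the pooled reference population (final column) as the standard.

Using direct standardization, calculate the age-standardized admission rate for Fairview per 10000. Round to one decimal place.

Age-specific rates per 10000 for Fairview: 40.64, 22.45, 10.07, 11.95, 19.55, 42.45.
Standard weights: 0.21, 0.13, 0.02, 0.04, 0.53, 0.07.
Standardized rate: 0.2100×40.64 + 0.1300×22.45 + 0.0200×10.07 + 0.0400×11.95 + 0.5300×19.55 + 0.0700×42.45 = 25.4640 per 10000.

25.5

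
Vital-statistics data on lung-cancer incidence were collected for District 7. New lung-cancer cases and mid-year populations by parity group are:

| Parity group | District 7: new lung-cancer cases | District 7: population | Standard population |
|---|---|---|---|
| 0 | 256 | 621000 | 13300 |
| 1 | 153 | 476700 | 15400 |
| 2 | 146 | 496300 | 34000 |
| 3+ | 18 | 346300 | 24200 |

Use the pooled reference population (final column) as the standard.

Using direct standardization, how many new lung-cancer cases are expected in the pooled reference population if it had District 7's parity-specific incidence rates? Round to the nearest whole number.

Parity-specific rates per 100000 for District 7: 41.22, 32.10, 29.42, 5.20.
Expected new lung-cancer cases = Σ (standard pop × parity-specific rate ÷ 100000)
= 13300×41.22/100000 + 15400×32.10/100000 + 34000×29.42/100000 + 24200×5.20/100000
= 5.48 + 4.94 + 10.00 + 1.26 = 21.69.

22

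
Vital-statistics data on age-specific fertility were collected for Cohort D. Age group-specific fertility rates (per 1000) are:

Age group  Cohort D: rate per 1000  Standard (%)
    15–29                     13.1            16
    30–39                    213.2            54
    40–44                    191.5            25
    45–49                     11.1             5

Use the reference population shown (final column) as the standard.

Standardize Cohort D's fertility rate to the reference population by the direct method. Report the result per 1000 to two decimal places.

165.65

Standard weights: 0.16, 0.54, 0.25, 0.05.
Standardized rate: 0.1600×13.1 + 0.5400×213.2 + 0.2500×191.5 + 0.0500×11.1 = 165.6540 per 1000.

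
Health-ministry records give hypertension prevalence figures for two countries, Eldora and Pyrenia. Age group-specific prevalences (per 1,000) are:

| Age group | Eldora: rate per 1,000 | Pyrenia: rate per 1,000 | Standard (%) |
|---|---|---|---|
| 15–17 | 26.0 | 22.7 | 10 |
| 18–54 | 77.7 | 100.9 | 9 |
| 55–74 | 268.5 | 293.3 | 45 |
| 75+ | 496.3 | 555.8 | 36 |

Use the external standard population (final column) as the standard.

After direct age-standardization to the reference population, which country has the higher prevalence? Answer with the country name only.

Pyrenia

Standard weights: 0.10, 0.09, 0.45, 0.36.
Eldora: 0.1000×26.0 + 0.0900×77.7 + 0.4500×268.5 + 0.3600×496.3 = 309.0860 per 1,000.
Pyrenia: 0.1000×22.7 + 0.0900×100.9 + 0.4500×293.3 + 0.3600×555.8 = 343.4240 per 1,000.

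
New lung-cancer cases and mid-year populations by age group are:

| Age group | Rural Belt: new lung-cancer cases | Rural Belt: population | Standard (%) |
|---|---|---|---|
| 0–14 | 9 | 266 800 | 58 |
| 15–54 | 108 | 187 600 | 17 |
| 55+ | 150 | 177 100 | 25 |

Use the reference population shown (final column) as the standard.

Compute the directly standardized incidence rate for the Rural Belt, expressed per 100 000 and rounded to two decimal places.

32.92

Age-specific rates per 100 000 for the Rural Belt: 3.37, 57.57, 84.70.
Standard weights: 0.58, 0.17, 0.25.
Standardized rate: 0.5800×3.37 + 0.1700×57.57 + 0.2500×84.70 = 32.9178 per 100 000.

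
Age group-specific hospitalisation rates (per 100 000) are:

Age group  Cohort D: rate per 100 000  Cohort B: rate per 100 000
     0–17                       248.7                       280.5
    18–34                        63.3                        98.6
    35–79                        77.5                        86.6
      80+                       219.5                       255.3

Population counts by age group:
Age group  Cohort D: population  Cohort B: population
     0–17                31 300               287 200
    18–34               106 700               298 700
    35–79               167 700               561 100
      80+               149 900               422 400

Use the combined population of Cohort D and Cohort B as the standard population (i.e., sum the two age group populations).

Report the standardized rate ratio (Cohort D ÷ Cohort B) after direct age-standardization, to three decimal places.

Combined standard total = 2 025 000; weights = 0.1573, 0.2002, 0.3599, 0.2826.
Cohort D: 0.1573×248.7 + 0.2002×63.3 + 0.3599×77.5 + 0.2826×219.5 = 141.7159 per 100 000.
Cohort B: 0.1573×280.5 + 0.2002×98.6 + 0.3599×86.6 + 0.2826×255.3 = 167.1773 per 100 000.
Ratio = 141.7159 ÷ 167.1773 = 0.84770.

0.848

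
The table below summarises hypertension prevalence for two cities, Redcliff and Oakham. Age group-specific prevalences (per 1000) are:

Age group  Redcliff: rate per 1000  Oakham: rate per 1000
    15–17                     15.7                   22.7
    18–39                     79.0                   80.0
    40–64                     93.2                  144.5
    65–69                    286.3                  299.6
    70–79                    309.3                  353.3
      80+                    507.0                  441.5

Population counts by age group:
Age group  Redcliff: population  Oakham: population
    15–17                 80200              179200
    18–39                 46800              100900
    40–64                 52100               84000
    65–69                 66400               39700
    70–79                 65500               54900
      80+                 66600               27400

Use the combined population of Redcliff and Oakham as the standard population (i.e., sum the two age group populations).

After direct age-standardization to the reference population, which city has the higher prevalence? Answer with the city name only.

Combined standard total = 863700; weights = 0.3003, 0.1710, 0.1576, 0.1228, 0.1394, 0.1088.
Redcliff: 0.3003×15.7 + 0.1710×79.0 + 0.1576×93.2 + 0.1228×286.3 + 0.1394×309.3 + 0.1088×507.0 = 166.3767 per 1000.
Oakham: 0.3003×22.7 + 0.1710×80.0 + 0.1576×144.5 + 0.1228×299.6 + 0.1394×353.3 + 0.1088×441.5 = 177.3726 per 1000.
The crude rates (219.41 vs 139.20) would put Redcliff higher, but that reflects its age composition; once standardized to a common age structure, Oakham has the higher underlying rate.

Oakham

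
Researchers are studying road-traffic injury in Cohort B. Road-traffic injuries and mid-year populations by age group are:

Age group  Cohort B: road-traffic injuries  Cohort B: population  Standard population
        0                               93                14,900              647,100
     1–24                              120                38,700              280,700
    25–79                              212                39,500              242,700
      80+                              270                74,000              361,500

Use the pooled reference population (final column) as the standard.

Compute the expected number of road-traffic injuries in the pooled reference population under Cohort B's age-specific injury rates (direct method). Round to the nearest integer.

Age-specific rates per 100,000 for Cohort B: 624.16, 310.08, 536.71, 364.86.
Expected road-traffic injuries = Σ (standard pop × age-specific rate ÷ 100,000)
= 647,100×624.16/100,000 + 280,700×310.08/100,000 + 242,700×536.71/100,000 + 361,500×364.86/100,000
= 4038.95 + 870.39 + 1302.59 + 1318.99 = 7530.91.

7531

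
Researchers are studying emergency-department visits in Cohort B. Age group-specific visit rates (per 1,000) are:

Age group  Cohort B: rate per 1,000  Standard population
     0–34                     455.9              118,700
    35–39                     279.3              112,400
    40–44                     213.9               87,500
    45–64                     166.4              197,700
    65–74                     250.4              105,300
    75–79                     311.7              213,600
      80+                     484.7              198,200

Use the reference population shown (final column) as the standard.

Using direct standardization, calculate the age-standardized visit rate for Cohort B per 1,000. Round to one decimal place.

315.6

Standard total = 1,033,400; weights = 0.1149, 0.1088, 0.0847, 0.1913, 0.1019, 0.2067, 0.1918.
Standardized rate: 0.1149×455.9 + 0.1088×279.3 + 0.0847×213.9 + 0.1913×166.4 + 0.1019×250.4 + 0.2067×311.7 + 0.1918×484.7 = 315.5951 per 1,000.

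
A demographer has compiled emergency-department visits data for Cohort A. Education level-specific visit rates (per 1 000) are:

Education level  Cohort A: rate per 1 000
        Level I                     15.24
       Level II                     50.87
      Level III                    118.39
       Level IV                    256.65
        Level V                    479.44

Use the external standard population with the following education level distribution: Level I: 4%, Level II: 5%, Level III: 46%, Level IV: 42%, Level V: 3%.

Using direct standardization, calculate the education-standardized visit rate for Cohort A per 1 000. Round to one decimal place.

179.8

Standard weights: 0.04, 0.05, 0.46, 0.42, 0.03.
Standardized rate: 0.0400×15.24 + 0.0500×50.87 + 0.4600×118.39 + 0.4200×256.65 + 0.0300×479.44 = 179.7887 per 1 000.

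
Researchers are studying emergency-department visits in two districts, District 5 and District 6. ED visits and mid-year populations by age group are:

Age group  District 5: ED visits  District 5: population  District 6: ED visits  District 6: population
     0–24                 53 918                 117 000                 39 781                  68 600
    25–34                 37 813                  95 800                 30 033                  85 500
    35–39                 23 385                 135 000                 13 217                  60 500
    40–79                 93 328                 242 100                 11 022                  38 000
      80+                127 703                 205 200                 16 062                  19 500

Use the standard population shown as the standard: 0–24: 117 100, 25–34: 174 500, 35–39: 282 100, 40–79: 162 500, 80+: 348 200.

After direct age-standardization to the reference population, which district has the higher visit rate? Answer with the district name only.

District 6

Age-specific rates per 1 000 for District 5: 460.838, 394.708, 173.222, 385.494, 622.334.
For District 6: 579.898, 351.263, 218.463, 290.053, 823.692.
Standard total = 1 084 400; weights = 0.1080, 0.1609, 0.2601, 0.1499, 0.3211.
District 5: 0.1080×460.838 + 0.1609×394.708 + 0.2601×173.222 + 0.1499×385.494 + 0.3211×622.334 = 415.9407 per 1 000.
District 6: 0.1080×579.898 + 0.1609×351.263 + 0.2601×218.463 + 0.1499×290.053 + 0.3211×823.692 = 483.9294 per 1 000.
The crude rates (422.77 vs 404.69) would put District 5 higher, but that reflects its age composition; once standardized to a common age structure, District 6 has the higher underlying rate.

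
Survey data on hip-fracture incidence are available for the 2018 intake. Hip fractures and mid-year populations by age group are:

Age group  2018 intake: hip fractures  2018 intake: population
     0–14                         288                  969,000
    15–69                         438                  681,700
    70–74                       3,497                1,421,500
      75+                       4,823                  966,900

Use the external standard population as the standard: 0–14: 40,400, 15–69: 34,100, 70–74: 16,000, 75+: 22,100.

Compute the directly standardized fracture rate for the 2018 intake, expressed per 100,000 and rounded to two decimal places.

Age-specific rates per 100,000 for the 2018 intake: 29.72, 64.25, 246.01, 498.81.
Standard total = 112,600; weights = 0.3588, 0.3028, 0.1421, 0.1963.
Standardized rate: 0.3588×29.72 + 0.3028×64.25 + 0.1421×246.01 + 0.1963×498.81 = 162.9800 per 100,000.

162.98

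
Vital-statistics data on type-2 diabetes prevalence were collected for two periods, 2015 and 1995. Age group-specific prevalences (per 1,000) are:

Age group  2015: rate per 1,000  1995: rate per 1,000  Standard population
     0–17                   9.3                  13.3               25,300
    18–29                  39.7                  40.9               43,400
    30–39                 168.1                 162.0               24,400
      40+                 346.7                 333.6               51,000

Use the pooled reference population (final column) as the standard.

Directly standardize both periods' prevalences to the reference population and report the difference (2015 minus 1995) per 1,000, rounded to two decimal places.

4.61

Standard total = 144,100; weights = 0.1756, 0.3012, 0.1693, 0.3539.
2015: 0.1756×9.3 + 0.3012×39.7 + 0.1693×168.1 + 0.3539×346.7 = 164.7579 per 1,000.
1995: 0.1756×13.3 + 0.3012×40.9 + 0.1693×162.0 + 0.3539×333.6 = 160.1523 per 1,000.
Difference = 164.7579 − 160.1523 = 4.6056.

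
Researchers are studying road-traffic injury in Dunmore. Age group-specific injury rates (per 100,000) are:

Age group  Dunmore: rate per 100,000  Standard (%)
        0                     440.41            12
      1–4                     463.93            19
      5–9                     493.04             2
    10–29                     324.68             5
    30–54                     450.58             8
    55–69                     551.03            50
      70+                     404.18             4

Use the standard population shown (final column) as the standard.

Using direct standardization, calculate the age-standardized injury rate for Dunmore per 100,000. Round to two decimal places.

494.82

Standard weights: 0.12, 0.19, 0.02, 0.05, 0.08, 0.50, 0.04.
Standardized rate: 0.1200×440.41 + 0.1900×463.93 + 0.0200×493.04 + 0.0500×324.68 + 0.0800×450.58 + 0.5000×551.03 + 0.0400×404.18 = 494.8193 per 100,000.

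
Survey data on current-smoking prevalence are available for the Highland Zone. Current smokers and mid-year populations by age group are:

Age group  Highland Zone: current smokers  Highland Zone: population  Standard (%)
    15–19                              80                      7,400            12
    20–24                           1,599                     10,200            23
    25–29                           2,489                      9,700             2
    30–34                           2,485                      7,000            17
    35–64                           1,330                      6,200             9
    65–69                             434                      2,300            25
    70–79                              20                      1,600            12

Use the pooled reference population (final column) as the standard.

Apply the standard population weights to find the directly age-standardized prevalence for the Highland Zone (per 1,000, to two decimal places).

Age-specific rates per 1,000 for the Highland Zone: 10.811, 156.765, 256.598, 355.000, 214.516, 188.696, 12.500.
Standard weights: 0.12, 0.23, 0.02, 0.17, 0.09, 0.25, 0.12.
Standardized rate: 0.1200×10.811 + 0.2300×156.765 + 0.0200×256.598 + 0.1700×355.000 + 0.0900×214.516 + 0.2500×188.696 + 0.1200×12.500 = 170.8155 per 1,000.

170.82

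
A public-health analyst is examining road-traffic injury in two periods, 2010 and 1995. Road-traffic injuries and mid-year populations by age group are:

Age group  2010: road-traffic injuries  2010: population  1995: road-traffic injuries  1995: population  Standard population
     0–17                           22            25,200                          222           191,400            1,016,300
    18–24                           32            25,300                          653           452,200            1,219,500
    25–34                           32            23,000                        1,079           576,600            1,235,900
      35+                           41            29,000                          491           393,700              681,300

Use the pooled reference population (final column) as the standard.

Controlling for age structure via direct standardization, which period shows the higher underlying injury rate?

1995

Age-specific rates per 100,000 for 2010: 87.30, 126.48, 139.13, 141.38.
For 1995: 115.99, 144.41, 187.13, 124.71.
Standard total = 4,153,000; weights = 0.2447, 0.2936, 0.2976, 0.1641.
2010: 0.2447×87.30 + 0.2936×126.48 + 0.2976×139.13 + 0.1641×141.38 = 123.1020 per 100,000.
1995: 0.2447×115.99 + 0.2936×144.41 + 0.2976×187.13 + 0.1641×124.71 = 146.9356 per 100,000.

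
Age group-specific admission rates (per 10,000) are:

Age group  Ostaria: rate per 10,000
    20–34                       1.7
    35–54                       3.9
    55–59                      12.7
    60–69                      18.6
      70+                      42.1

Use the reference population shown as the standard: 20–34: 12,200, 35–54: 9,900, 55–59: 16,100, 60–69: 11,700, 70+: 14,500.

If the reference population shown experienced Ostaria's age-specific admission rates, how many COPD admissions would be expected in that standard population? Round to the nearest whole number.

Expected COPD admissions = Σ (standard pop × age-specific rate ÷ 10,000)
= 12,200×1.7/10,000 + 9,900×3.9/10,000 + 16,100×12.7/10,000 + 11,700×18.6/10,000 + 14,500×42.1/10,000
= 2.07 + 3.86 + 20.45 + 21.76 + 61.05 = 109.19.

109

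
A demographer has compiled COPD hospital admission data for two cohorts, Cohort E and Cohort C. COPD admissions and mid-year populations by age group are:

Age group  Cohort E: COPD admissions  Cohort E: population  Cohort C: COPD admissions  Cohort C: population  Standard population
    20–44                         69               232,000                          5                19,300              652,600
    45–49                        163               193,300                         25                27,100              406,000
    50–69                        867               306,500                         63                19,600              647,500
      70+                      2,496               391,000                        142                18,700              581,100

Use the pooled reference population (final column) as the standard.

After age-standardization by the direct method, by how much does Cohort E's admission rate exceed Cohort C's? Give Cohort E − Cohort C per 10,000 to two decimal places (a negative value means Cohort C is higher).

Age-specific rates per 10,000 for Cohort E: 2.97, 8.43, 28.29, 63.84.
For Cohort C: 2.59, 9.23, 32.14, 75.94.
Standard total = 2,287,200; weights = 0.2853, 0.1775, 0.2831, 0.2541.
Cohort E: 0.2853×2.97 + 0.1775×8.43 + 0.2831×28.29 + 0.2541×63.84 = 26.5721 per 10,000.
Cohort C: 0.2853×2.59 + 0.1775×9.23 + 0.2831×32.14 + 0.2541×75.94 = 30.7690 per 10,000.
Difference = 26.5721 − 30.7690 = -4.1969.

-4.20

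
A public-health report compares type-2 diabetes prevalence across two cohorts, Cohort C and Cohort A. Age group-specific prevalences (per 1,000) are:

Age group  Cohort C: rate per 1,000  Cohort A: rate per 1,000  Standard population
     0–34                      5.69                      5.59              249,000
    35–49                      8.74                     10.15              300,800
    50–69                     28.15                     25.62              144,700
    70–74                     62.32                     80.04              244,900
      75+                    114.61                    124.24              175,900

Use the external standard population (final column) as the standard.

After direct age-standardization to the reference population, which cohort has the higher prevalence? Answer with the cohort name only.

Cohort A

Standard total = 1,115,300; weights = 0.2233, 0.2697, 0.1297, 0.2196, 0.1577.
Cohort C: 0.2233×5.69 + 0.2697×8.74 + 0.1297×28.15 + 0.2196×62.32 + 0.1577×114.61 = 39.0399 per 1,000.
Cohort A: 0.2233×5.59 + 0.2697×10.15 + 0.1297×25.62 + 0.2196×80.04 + 0.1577×124.24 = 44.4794 per 1,000.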